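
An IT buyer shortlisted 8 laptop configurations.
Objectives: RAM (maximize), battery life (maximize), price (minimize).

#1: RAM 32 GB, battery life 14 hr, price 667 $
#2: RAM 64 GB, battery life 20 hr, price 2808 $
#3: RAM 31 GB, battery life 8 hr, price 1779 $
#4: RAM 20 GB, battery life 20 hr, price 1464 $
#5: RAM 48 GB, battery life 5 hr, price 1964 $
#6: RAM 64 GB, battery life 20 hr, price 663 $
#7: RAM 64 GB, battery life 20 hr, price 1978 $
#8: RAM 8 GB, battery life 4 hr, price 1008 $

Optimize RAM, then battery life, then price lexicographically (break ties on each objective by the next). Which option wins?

First maximize RAM: best is 64, kept {#2, #6, #7}.
Then maximize battery life: best is 20, kept {#2, #6, #7}.
Then minimize price: best is 663, kept {#6}.

#6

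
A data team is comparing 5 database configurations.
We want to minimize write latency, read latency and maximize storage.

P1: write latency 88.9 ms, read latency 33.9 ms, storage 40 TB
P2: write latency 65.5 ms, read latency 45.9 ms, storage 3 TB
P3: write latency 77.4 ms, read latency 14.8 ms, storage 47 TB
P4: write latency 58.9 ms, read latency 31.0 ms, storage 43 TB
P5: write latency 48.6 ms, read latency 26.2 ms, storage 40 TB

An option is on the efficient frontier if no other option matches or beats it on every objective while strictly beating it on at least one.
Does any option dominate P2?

Yes

P4 vs P2: write latency 58.9≤65.5, read latency 31.0≤45.9, storage 43≥3 — P4 is at least as good on every objective and strictly better on at least one, so P4 dominates P2.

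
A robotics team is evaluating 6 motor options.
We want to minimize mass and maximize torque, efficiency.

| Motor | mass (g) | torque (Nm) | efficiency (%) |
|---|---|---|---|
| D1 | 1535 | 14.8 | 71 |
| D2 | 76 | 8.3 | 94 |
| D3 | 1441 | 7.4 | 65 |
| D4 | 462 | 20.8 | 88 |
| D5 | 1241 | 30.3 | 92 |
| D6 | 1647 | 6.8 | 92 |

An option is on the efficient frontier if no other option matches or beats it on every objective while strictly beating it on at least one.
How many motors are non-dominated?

3

D1: dominated by D4 (mass 462≤1535, torque 20.8≥14.8, efficiency 88≥71).
D2: not dominated (best mass).
D3: dominated by D2 (mass 76≤1441, torque 8.3≥7.4, efficiency 94≥65).
D4: not dominated.
D5: not dominated (best torque).
D6: dominated by D2 (mass 76≤1647, torque 8.3≥6.8, efficiency 94≥92).
Pareto-optimal: D2, D4, D5 → 3.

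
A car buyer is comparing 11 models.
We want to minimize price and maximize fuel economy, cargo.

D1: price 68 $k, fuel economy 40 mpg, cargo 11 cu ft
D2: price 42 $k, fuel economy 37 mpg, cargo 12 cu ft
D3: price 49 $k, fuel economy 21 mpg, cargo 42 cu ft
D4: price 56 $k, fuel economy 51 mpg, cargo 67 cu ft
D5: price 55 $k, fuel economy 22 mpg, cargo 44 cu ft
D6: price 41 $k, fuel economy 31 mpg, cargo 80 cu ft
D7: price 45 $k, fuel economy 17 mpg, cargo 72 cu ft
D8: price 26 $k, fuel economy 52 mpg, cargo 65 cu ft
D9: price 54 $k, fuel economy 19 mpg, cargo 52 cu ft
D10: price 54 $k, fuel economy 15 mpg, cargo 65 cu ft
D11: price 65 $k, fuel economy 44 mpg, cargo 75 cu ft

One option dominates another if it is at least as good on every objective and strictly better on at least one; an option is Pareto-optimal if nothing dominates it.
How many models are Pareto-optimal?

D1: dominated by D4 (price 56≤68, fuel economy 51≥40, cargo 67≥11).
D2: dominated by D8 (price 26≤42, fuel economy 52≥37, cargo 65≥12).
D3: dominated by D6 (price 41≤49, fuel economy 31≥21, cargo 80≥42).
D4: not dominated.
D5: dominated by D6 (price 41≤55, fuel economy 31≥22, cargo 80≥44).
D6: not dominated (best cargo).
D7: dominated by D6 (price 41≤45, fuel economy 31≥17, cargo 80≥72).
D8: not dominated (best price).
D9: dominated by D6 (price 41≤54, fuel economy 31≥19, cargo 80≥52).
D10: dominated by D6 (price 41≤54, fuel economy 31≥15, cargo 80≥65).
D11: not dominated.
Pareto-optimal: D4, D6, D8, D11 → 4.

4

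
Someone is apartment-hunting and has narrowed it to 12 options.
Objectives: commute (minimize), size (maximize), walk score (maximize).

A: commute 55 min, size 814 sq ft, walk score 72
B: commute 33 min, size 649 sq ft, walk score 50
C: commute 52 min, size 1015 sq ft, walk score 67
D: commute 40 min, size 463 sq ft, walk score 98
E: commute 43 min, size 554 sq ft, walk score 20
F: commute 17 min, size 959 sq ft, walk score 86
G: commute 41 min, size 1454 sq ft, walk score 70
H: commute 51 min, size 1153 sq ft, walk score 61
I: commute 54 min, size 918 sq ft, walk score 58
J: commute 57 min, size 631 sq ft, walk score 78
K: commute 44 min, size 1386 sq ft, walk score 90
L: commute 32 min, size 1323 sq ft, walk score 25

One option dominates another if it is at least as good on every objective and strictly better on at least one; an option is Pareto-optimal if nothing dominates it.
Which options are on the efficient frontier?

D, F, G, K, L

A: dominated by F (commute 17≤55, size 959≥814, walk score 86≥72).
B: dominated by F (commute 17≤33, size 959≥649, walk score 86≥50).
C: dominated by G (commute 41≤52, size 1454≥1015, walk score 70≥67).
D: not dominated (best walk score).
E: dominated by B (commute 33≤43, size 649≥554, walk score 50≥20).
F: not dominated (best commute).
G: not dominated (best size).
H: dominated by G (commute 41≤51, size 1454≥1153, walk score 70≥61).
I: dominated by C (commute 52≤54, size 1015≥918, walk score 67≥58).
J: dominated by F (commute 17≤57, size 959≥631, walk score 86≥78).
K: not dominated.
L: not dominated.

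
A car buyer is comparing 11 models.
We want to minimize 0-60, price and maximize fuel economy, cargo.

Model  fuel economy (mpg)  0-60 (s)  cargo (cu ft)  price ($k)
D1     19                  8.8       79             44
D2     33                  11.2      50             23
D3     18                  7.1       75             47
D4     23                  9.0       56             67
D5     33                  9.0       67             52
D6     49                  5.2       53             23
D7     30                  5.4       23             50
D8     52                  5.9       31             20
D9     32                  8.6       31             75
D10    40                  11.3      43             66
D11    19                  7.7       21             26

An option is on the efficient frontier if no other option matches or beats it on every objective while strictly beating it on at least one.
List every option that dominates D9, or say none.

D6, D8

D6: fuel economy 49≥32, 0-60 5.2≤8.6, cargo 53≥31, price 23≤75 — dominates D9.
D8: fuel economy 52≥32, 0-60 5.9≤8.6, cargo 31≥31, price 20≤75 — dominates D9.
Others (D1, D2, D3, D4, D5, D7, D10, D11) are each worse than D9 on at least one objective.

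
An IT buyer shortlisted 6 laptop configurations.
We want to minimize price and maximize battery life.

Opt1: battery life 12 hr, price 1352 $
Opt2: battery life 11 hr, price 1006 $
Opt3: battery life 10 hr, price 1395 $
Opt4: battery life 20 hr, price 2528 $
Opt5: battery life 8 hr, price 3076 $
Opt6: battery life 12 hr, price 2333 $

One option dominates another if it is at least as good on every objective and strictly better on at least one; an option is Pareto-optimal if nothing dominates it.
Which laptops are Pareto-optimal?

Opt1: not dominated.
Opt2: not dominated (best price).
Opt3: dominated by Opt1 (battery life 12≥10, price 1352≤1395).
Opt4: not dominated (best battery life).
Opt5: dominated by Opt1 (battery life 12≥8, price 1352≤3076).
Opt6: dominated by Opt1 (battery life 12≥12, price 1352≤2333).

Opt1, Opt2, Opt4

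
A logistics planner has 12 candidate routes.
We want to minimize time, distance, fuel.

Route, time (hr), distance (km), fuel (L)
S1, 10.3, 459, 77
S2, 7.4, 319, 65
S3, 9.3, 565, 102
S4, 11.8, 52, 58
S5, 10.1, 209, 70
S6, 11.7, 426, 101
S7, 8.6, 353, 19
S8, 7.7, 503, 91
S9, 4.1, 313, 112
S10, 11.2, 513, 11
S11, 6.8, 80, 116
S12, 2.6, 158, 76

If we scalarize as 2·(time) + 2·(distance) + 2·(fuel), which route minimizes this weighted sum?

S4

S1: 2·10.3 + 2·459 + 2·77 = 1092.6
S2: 2·7.4 + 2·319 + 2·65 = 782.8
S3: 2·9.3 + 2·565 + 2·102 = 1352.6
S4: 2·11.8 + 2·52 + 2·58 = 243.6
S5: 2·10.1 + 2·209 + 2·70 = 578.2
S6: 2·11.7 + 2·426 + 2·101 = 1077.4
S7: 2·8.6 + 2·353 + 2·19 = 761.2
S8: 2·7.7 + 2·503 + 2·91 = 1203.4
S9: 2·4.1 + 2·313 + 2·112 = 858.2
S10: 2·11.2 + 2·513 + 2·11 = 1070.4
S11: 2·6.8 + 2·80 + 2·116 = 405.6
S12: 2·2.6 + 2·158 + 2·76 = 473.2
Lowest: S4 at 243.6.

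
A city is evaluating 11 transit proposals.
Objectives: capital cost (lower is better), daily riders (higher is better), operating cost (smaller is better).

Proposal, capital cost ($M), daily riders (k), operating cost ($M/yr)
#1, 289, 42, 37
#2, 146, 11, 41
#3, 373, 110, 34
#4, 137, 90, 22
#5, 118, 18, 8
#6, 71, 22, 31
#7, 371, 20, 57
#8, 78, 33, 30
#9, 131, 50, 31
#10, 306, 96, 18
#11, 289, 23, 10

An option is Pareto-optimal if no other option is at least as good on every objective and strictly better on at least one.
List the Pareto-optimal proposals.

#3, #4, #5, #6, #8, #9, #10, #11

#1: dominated by #4 (capital cost 137≤289, daily riders 90≥42, operating cost 22≤37).
#2: dominated by #4 (capital cost 137≤146, daily riders 90≥11, operating cost 22≤41).
#3: not dominated (best daily riders).
#4: not dominated.
#5: not dominated (best operating cost).
#6: not dominated (best capital cost).
#7: dominated by #1 (capital cost 289≤371, daily riders 42≥20, operating cost 37≤57).
#8: not dominated.
#9: not dominated.
#10: not dominated.
#11: not dominated.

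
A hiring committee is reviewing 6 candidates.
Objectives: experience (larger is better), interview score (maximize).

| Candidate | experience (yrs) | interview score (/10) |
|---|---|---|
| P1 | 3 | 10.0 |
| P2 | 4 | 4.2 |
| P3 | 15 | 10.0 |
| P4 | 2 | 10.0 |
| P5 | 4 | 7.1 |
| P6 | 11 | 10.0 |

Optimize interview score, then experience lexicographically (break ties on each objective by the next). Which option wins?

First maximize interview score: best is 10.0, kept {P1, P3, P4, P6}.
Then maximize experience: best is 15, kept {P3}.

P3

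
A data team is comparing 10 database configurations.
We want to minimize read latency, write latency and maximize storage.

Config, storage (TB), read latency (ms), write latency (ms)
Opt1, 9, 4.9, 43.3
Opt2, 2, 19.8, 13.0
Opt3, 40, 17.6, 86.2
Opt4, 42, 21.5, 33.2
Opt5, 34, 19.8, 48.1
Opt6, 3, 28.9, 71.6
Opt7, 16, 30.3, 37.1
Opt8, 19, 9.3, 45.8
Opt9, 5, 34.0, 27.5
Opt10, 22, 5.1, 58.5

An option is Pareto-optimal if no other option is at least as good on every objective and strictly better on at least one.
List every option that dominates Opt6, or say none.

Opt1: storage 9≥3, read latency 4.9≤28.9, write latency 43.3≤71.6 — dominates Opt6.
Opt4: storage 42≥3, read latency 21.5≤28.9, write latency 33.2≤71.6 — dominates Opt6.
Opt5: storage 34≥3, read latency 19.8≤28.9, write latency 48.1≤71.6 — dominates Opt6.
Opt8: storage 19≥3, read latency 9.3≤28.9, write latency 45.8≤71.6 — dominates Opt6.
Opt10: storage 22≥3, read latency 5.1≤28.9, write latency 58.5≤71.6 — dominates Opt6.
Others (Opt2, Opt3, Opt7, Opt9) are each worse than Opt6 on at least one objective.

Opt1, Opt4, Opt5, Opt8, Opt10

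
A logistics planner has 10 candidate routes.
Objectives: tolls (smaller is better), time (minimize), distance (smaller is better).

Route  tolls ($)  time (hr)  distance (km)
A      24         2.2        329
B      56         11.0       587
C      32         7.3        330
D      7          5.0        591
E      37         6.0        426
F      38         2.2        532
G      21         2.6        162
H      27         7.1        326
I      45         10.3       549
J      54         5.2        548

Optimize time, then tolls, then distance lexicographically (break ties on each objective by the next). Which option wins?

A

First minimize time: best is 2.2, kept {A, F}.
Then minimize tolls: best is 24, kept {A}.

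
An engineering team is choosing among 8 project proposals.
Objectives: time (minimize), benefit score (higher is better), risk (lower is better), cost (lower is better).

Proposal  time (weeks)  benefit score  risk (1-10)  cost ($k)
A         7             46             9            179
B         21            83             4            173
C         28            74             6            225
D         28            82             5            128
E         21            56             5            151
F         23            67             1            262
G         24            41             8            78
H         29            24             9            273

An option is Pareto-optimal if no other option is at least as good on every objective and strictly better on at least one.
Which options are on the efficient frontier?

A: not dominated (best time).
B: not dominated (best benefit score).
C: dominated by B (time 21≤28, benefit score 83≥74, risk 4≤6, cost 173≤225).
D: not dominated.
E: not dominated.
F: not dominated (best risk).
G: not dominated (best cost).
H: dominated by A (time 7≤29, benefit score 46≥24, risk 9≤9, cost 179≤273).

A, B, D, E, F, G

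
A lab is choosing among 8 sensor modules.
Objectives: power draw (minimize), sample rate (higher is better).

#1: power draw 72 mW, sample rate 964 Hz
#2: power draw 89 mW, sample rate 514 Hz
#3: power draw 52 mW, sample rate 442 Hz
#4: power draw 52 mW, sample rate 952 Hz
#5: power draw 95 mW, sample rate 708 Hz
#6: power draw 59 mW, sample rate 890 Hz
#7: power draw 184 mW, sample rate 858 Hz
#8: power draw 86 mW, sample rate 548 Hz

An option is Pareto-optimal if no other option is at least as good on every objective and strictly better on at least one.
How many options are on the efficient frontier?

2

#1: not dominated (best sample rate).
#2: dominated by #1 (power draw 72≤89, sample rate 964≥514).
#3: dominated by #4 (power draw 52≤52, sample rate 952≥442).
#4: not dominated.
#5: dominated by #1 (power draw 72≤95, sample rate 964≥708).
#6: dominated by #4 (power draw 52≤59, sample rate 952≥890).
#7: dominated by #1 (power draw 72≤184, sample rate 964≥858).
#8: dominated by #1 (power draw 72≤86, sample rate 964≥548).
Pareto-optimal: #1, #4 → 2.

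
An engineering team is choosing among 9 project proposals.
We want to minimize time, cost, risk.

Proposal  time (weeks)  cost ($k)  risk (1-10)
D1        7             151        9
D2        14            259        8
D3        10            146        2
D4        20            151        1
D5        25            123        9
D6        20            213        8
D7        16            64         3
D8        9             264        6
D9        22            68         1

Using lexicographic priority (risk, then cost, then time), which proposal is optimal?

D9

First minimize risk: best is 1, kept {D4, D9}.
Then minimize cost: best is 68, kept {D9}.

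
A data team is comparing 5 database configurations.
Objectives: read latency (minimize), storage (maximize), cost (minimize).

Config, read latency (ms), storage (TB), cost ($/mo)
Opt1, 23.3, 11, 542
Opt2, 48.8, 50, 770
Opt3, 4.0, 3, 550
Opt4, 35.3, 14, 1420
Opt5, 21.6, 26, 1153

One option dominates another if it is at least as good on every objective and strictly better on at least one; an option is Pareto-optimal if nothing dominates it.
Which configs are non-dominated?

Opt1, Opt2, Opt3, Opt5

Opt1: not dominated (best cost).
Opt2: not dominated (best storage).
Opt3: not dominated (best read latency).
Opt4: dominated by Opt5 (read latency 21.6≤35.3, storage 26≥14, cost 1153≤1420).
Opt5: not dominated.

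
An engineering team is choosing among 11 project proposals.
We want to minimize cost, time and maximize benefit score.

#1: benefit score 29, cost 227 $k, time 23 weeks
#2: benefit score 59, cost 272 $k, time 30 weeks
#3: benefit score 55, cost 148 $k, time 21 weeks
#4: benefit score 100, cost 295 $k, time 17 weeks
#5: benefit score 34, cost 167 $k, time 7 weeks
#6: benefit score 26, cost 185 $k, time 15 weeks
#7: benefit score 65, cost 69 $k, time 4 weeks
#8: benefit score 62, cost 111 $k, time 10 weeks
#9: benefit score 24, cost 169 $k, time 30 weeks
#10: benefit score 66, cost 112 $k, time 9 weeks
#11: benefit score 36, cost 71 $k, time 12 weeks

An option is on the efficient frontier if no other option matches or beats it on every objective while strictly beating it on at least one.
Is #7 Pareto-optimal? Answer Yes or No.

#1: worse on benefit score (29 vs 65).
#2: worse on benefit score (59 vs 65).
#3: worse on benefit score (55 vs 65).
#4: worse on cost (295 vs 69).
#5: worse on benefit score (34 vs 65).
#6: worse on benefit score (26 vs 65).
#8: worse on benefit score (62 vs 65).
#9: worse on benefit score (24 vs 65).
#10: worse on cost (112 vs 69).
#11: worse on benefit score (36 vs 65).
No option is at least as good as #7 on every objective and strictly better on one.

Yes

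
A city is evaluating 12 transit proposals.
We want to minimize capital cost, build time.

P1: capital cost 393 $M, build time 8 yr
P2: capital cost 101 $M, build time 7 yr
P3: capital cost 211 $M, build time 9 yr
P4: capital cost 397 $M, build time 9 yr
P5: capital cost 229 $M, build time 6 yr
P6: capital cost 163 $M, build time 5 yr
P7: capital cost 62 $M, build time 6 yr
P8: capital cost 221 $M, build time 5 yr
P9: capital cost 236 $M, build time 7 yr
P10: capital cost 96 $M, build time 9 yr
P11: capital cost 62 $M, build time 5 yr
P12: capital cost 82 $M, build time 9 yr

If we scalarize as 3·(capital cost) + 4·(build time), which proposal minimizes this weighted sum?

P1: 3·393 + 4·8 = 1211
P2: 3·101 + 4·7 = 331
P3: 3·211 + 4·9 = 669
P4: 3·397 + 4·9 = 1227
P5: 3·229 + 4·6 = 711
P6: 3·163 + 4·5 = 509
P7: 3·62 + 4·6 = 210
P8: 3·221 + 4·5 = 683
P9: 3·236 + 4·7 = 736
P10: 3·96 + 4·9 = 324
P11: 3·62 + 4·5 = 206
P12: 3·82 + 4·9 = 282
Lowest: P11 at 206.

P11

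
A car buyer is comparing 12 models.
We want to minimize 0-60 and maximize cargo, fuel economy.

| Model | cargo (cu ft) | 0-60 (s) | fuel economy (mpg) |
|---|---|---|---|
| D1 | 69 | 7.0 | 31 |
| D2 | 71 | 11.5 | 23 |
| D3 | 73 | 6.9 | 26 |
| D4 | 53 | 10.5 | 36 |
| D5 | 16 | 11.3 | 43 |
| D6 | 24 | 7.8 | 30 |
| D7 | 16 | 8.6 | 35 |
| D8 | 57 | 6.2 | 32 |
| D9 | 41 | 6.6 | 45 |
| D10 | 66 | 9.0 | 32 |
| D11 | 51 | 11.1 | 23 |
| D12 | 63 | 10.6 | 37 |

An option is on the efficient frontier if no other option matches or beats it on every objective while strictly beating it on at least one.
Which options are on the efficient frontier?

D1, D3, D4, D8, D9, D10, D12

D1: not dominated.
D2: dominated by D3 (cargo 73≥71, 0-60 6.9≤11.5, fuel economy 26≥23).
D3: not dominated (best cargo).
D4: not dominated.
D5: dominated by D9 (cargo 41≥16, 0-60 6.6≤11.3, fuel economy 45≥43).
D6: dominated by D1 (cargo 69≥24, 0-60 7.0≤7.8, fuel economy 31≥30).
D7: dominated by D9 (cargo 41≥16, 0-60 6.6≤8.6, fuel economy 45≥35).
D8: not dominated (best 0-60).
D9: not dominated (best fuel economy).
D10: not dominated.
D11: dominated by D1 (cargo 69≥51, 0-60 7.0≤11.1, fuel economy 31≥23).
D12: not dominated.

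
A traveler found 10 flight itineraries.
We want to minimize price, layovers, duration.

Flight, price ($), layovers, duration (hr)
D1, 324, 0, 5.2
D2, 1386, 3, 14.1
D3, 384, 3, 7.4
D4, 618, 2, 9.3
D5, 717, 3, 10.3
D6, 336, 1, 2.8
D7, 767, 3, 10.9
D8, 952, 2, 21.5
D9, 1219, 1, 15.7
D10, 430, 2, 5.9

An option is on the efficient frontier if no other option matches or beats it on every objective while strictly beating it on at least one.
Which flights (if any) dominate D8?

D1, D4, D6, D10

D1: price 324≤952, layovers 0≤2, duration 5.2≤21.5 — dominates D8.
D4: price 618≤952, layovers 2≤2, duration 9.3≤21.5 — dominates D8.
D6: price 336≤952, layovers 1≤2, duration 2.8≤21.5 — dominates D8.
D10: price 430≤952, layovers 2≤2, duration 5.9≤21.5 — dominates D8.
Others (D2, D3, D5, D7, D9) are each worse than D8 on at least one objective.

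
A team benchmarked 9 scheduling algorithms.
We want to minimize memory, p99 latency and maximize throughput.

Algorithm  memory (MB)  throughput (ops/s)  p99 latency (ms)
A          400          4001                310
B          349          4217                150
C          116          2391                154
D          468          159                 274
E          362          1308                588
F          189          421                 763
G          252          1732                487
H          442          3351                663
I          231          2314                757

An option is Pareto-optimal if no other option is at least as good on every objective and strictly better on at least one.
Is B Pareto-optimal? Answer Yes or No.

Yes

A: worse on memory (400 vs 349).
C: worse on throughput (2391 vs 4217).
D: worse on memory (468 vs 349).
E: worse on memory (362 vs 349).
F: worse on throughput (421 vs 4217).
G: worse on throughput (1732 vs 4217).
H: worse on memory (442 vs 349).
I: worse on throughput (2314 vs 4217).
No option is at least as good as B on every objective and strictly better on one.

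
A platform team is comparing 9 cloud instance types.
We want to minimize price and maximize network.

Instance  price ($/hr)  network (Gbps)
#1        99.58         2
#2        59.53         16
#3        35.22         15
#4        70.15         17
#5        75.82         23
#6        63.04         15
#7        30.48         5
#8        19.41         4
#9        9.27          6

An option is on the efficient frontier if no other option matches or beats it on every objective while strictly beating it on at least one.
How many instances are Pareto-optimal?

5

#1: dominated by #2 (price 59.53≤99.58, network 16≥2).
#2: not dominated.
#3: not dominated.
#4: not dominated.
#5: not dominated (best network).
#6: dominated by #2 (price 59.53≤63.04, network 16≥15).
#7: dominated by #9 (price 9.27≤30.48, network 6≥5).
#8: dominated by #9 (price 9.27≤19.41, network 6≥4).
#9: not dominated (best price).
Pareto-optimal: #2, #3, #4, #5, #9 → 5.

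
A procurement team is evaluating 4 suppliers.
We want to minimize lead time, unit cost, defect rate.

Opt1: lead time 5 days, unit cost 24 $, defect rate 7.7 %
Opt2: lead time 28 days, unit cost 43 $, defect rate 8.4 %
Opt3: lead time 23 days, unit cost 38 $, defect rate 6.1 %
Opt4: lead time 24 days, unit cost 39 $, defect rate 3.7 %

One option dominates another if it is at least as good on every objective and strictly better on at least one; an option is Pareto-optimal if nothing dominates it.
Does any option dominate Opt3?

Opt1: worse on defect rate (7.7 vs 6.1).
Opt2: worse on lead time (28 vs 23).
Opt4: worse on lead time (24 vs 23).
No option is at least as good as Opt3 on every objective and strictly better on one.

No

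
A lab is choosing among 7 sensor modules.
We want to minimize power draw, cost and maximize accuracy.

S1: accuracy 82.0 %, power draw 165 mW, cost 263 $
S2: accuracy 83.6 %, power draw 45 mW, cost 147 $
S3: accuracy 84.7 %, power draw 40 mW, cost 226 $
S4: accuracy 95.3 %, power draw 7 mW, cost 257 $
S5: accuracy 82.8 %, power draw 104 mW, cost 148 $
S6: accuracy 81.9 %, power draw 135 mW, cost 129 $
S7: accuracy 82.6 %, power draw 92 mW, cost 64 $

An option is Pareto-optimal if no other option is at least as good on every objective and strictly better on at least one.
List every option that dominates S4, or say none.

none

S1: worse on accuracy (82.0 vs 95.3).
S2: worse on accuracy (83.6 vs 95.3).
S3: worse on accuracy (84.7 vs 95.3).
S5: worse on accuracy (82.8 vs 95.3).
S6: worse on accuracy (81.9 vs 95.3).
S7: worse on accuracy (82.6 vs 95.3).
No option dominates S4.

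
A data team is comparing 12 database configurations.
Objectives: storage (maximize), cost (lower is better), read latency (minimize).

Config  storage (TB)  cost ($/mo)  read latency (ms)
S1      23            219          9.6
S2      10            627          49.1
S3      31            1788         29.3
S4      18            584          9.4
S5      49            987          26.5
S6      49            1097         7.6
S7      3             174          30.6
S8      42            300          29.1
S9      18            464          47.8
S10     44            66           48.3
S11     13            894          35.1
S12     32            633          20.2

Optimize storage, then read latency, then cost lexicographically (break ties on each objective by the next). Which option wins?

S6

First maximize storage: best is 49, kept {S5, S6}.
Then minimize read latency: best is 7.6, kept {S6}.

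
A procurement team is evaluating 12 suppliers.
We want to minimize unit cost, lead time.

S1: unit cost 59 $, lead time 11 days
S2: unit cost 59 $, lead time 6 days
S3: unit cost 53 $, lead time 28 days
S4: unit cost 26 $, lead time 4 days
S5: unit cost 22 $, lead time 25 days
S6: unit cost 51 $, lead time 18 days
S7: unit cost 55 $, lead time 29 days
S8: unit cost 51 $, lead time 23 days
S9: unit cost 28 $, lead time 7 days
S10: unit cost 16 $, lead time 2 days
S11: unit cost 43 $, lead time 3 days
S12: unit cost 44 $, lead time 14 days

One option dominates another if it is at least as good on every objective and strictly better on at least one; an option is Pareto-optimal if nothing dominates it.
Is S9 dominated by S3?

No

S3 vs S9: S3 is worse on unit cost (53 vs 28), so it does not dominate S9.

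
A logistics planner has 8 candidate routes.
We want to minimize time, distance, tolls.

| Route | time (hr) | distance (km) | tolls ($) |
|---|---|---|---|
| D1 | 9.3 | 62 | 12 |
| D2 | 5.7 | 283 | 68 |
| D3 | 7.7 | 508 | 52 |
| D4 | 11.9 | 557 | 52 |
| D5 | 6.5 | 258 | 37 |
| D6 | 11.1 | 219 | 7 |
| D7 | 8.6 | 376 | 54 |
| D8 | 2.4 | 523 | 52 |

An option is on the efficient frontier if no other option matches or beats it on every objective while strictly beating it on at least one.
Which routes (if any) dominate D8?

none

D1: worse on time (9.3 vs 2.4).
D2: worse on time (5.7 vs 2.4).
D3: worse on time (7.7 vs 2.4).
D4: worse on time (11.9 vs 2.4).
D5: worse on time (6.5 vs 2.4).
D6: worse on time (11.1 vs 2.4).
D7: worse on time (8.6 vs 2.4).
No option dominates D8.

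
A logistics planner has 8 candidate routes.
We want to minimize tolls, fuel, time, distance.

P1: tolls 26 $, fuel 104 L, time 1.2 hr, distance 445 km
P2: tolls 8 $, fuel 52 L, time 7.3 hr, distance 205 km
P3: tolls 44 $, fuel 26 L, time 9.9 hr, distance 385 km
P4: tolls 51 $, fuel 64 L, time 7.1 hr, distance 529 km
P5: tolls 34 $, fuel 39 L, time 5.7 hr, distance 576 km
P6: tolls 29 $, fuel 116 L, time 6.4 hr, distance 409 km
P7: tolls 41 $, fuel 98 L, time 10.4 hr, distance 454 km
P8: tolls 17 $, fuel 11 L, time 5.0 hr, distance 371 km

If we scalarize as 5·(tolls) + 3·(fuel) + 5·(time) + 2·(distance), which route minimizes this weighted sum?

P1: 5·26 + 3·104 + 5·1.2 + 2·445 = 1338.0
P2: 5·8 + 3·52 + 5·7.3 + 2·205 = 642.5
P3: 5·44 + 3·26 + 5·9.9 + 2·385 = 1117.5
P4: 5·51 + 3·64 + 5·7.1 + 2·529 = 1540.5
P5: 5·34 + 3·39 + 5·5.7 + 2·576 = 1467.5
P6: 5·29 + 3·116 + 5·6.4 + 2·409 = 1343.0
P7: 5·41 + 3·98 + 5·10.4 + 2·454 = 1459.0
P8: 5·17 + 3·11 + 5·5.0 + 2·371 = 885.0
Lowest: P2 at 642.5.

P2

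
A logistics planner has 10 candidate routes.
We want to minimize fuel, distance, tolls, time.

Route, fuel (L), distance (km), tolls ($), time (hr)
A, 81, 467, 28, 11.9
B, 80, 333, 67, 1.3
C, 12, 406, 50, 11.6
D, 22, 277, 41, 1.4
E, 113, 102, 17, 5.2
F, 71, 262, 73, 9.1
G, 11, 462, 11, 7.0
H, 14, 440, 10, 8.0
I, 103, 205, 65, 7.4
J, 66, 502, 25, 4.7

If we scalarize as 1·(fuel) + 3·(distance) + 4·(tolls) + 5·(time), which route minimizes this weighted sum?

E

A: 1·81 + 3·467 + 4·28 + 5·11.9 = 1653.5
B: 1·80 + 3·333 + 4·67 + 5·1.3 = 1353.5
C: 1·12 + 3·406 + 4·50 + 5·11.6 = 1488.0
D: 1·22 + 3·277 + 4·41 + 5·1.4 = 1024.0
E: 1·113 + 3·102 + 4·17 + 5·5.2 = 513.0
F: 1·71 + 3·262 + 4·73 + 5·9.1 = 1194.5
G: 1·11 + 3·462 + 4·11 + 5·7.0 = 1476.0
H: 1·14 + 3·440 + 4·10 + 5·8.0 = 1414.0
I: 1·103 + 3·205 + 4·65 + 5·7.4 = 1015.0
J: 1·66 + 3·502 + 4·25 + 5·4.7 = 1695.5
Lowest: E at 513.0.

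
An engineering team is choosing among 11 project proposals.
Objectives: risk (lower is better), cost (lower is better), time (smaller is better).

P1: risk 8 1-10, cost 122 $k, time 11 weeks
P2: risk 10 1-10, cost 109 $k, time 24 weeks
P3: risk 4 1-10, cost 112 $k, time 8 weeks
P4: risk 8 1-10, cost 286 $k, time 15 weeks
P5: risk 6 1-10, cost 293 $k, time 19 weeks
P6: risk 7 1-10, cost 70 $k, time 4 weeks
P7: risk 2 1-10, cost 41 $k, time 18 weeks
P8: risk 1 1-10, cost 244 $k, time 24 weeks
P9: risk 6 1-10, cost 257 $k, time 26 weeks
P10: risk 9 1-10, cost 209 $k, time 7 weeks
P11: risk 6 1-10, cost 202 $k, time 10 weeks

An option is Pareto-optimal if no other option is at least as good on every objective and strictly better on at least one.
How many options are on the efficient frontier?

4

P1: dominated by P3 (risk 4≤8, cost 112≤122, time 8≤11).
P2: dominated by P6 (risk 7≤10, cost 70≤109, time 4≤24).
P3: not dominated.
P4: dominated by P1 (risk 8≤8, cost 122≤286, time 11≤15).
P5: dominated by P3 (risk 4≤6, cost 112≤293, time 8≤19).
P6: not dominated (best time).
P7: not dominated (best cost).
P8: not dominated (best risk).
P9: dominated by P3 (risk 4≤6, cost 112≤257, time 8≤26).
P10: dominated by P6 (risk 7≤9, cost 70≤209, time 4≤7).
P11: dominated by P3 (risk 4≤6, cost 112≤202, time 8≤10).
Pareto-optimal: P3, P6, P7, P8 → 4.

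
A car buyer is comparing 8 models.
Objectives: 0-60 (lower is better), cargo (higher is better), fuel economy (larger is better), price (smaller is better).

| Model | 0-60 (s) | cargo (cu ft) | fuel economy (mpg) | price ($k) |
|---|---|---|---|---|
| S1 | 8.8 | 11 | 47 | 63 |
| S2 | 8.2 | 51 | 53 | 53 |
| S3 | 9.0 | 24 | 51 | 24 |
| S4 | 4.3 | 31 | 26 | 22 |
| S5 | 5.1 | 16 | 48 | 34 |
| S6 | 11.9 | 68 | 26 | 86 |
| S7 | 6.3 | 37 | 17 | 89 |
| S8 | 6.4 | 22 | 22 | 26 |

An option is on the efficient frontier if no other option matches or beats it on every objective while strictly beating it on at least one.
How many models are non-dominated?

S1: dominated by S2 (0-60 8.2≤8.8, cargo 51≥11, fuel economy 53≥47, price 53≤63).
S2: not dominated (best fuel economy).
S3: not dominated.
S4: not dominated (best 0-60).
S5: not dominated.
S6: not dominated (best cargo).
S7: not dominated.
S8: dominated by S4 (0-60 4.3≤6.4, cargo 31≥22, fuel economy 26≥22, price 22≤26).
Pareto-optimal: S2, S3, S4, S5, S6, S7 → 6.

6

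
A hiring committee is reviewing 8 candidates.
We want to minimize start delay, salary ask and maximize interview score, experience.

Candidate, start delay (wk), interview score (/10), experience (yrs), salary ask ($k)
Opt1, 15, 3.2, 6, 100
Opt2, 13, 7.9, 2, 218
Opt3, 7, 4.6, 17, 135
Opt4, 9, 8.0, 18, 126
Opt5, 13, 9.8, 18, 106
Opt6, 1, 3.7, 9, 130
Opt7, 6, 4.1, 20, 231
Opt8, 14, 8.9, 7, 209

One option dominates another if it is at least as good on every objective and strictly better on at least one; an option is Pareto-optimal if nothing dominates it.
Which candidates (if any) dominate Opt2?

Opt4: start delay 9≤13, interview score 8.0≥7.9, experience 18≥2, salary ask 126≤218 — dominates Opt2.
Opt5: start delay 13≤13, interview score 9.8≥7.9, experience 18≥2, salary ask 106≤218 — dominates Opt2.
Others (Opt1, Opt3, Opt6, Opt7, Opt8) are each worse than Opt2 on at least one objective.

Opt4, Opt5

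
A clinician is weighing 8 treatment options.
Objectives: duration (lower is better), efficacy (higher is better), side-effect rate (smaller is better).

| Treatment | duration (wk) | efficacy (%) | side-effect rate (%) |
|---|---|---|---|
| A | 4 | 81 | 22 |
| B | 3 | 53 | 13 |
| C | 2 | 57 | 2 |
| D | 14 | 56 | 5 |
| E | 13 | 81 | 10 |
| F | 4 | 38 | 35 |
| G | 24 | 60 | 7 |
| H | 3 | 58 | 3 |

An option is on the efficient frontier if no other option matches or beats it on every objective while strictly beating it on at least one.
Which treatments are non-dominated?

A: not dominated.
B: dominated by C (duration 2≤3, efficacy 57≥53, side-effect rate 2≤13).
C: not dominated (best duration).
D: dominated by C (duration 2≤14, efficacy 57≥56, side-effect rate 2≤5).
E: not dominated.
F: dominated by A (duration 4≤4, efficacy 81≥38, side-effect rate 22≤35).
G: not dominated.
H: not dominated.

A, C, E, G, H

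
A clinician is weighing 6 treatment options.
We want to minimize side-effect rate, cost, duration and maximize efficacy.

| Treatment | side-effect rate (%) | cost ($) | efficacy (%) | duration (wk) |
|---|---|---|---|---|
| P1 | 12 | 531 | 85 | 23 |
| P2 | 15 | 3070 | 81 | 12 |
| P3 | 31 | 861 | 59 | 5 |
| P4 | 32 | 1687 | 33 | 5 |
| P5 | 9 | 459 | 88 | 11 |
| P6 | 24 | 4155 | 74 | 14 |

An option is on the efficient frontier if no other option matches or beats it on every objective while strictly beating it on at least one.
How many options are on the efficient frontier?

P1: dominated by P5 (side-effect rate 9≤12, cost 459≤531, efficacy 88≥85, duration 11≤23).
P2: dominated by P5 (side-effect rate 9≤15, cost 459≤3070, efficacy 88≥81, duration 11≤12).
P3: not dominated.
P4: dominated by P3 (side-effect rate 31≤32, cost 861≤1687, efficacy 59≥33, duration 5≤5).
P5: not dominated (best side-effect rate).
P6: dominated by P2 (side-effect rate 15≤24, cost 3070≤4155, efficacy 81≥74, duration 12≤14).
Pareto-optimal: P3, P5 → 2.

2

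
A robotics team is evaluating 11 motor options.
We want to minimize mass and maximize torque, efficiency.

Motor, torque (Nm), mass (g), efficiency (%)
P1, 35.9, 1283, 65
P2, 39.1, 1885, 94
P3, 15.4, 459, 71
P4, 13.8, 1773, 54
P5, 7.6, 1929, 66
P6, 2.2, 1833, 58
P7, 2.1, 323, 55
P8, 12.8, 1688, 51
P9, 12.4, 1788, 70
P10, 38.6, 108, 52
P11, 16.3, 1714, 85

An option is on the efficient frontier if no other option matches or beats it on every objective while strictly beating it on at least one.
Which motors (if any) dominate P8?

P1, P3, P10

P1: torque 35.9≥12.8, mass 1283≤1688, efficiency 65≥51 — dominates P8.
P3: torque 15.4≥12.8, mass 459≤1688, efficiency 71≥51 — dominates P8.
P10: torque 38.6≥12.8, mass 108≤1688, efficiency 52≥51 — dominates P8.
Others (P2, P4, P5, P6, P7, P9, P11) are each worse than P8 on at least one objective.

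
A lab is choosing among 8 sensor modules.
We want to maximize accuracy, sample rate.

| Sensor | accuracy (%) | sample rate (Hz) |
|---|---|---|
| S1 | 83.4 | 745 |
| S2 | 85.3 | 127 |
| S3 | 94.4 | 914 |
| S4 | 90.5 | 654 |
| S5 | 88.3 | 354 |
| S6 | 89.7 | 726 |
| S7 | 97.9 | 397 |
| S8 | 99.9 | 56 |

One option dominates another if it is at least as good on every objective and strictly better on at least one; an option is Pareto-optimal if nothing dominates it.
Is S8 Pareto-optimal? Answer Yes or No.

Yes

S1: worse on accuracy (83.4 vs 99.9).
S2: worse on accuracy (85.3 vs 99.9).
S3: worse on accuracy (94.4 vs 99.9).
S4: worse on accuracy (90.5 vs 99.9).
S5: worse on accuracy (88.3 vs 99.9).
S6: worse on accuracy (89.7 vs 99.9).
S7: worse on accuracy (97.9 vs 99.9).
No option is at least as good as S8 on every objective and strictly better on one.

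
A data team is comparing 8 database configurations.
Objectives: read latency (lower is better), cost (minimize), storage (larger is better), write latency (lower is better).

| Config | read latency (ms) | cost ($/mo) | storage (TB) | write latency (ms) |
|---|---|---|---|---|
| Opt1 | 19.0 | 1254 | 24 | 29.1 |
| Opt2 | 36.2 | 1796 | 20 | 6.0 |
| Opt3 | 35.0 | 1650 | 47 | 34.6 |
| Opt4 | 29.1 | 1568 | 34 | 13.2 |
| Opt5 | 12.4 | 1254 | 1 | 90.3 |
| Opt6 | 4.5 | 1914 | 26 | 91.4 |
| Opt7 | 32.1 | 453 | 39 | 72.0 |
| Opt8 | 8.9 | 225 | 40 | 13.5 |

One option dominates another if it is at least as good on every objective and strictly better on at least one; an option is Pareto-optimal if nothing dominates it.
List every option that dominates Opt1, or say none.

Opt8

Opt8: read latency 8.9≤19.0, cost 225≤1254, storage 40≥24, write latency 13.5≤29.1 — dominates Opt1.
Others (Opt2, Opt3, Opt4, Opt5, Opt6, Opt7) are each worse than Opt1 on at least one objective.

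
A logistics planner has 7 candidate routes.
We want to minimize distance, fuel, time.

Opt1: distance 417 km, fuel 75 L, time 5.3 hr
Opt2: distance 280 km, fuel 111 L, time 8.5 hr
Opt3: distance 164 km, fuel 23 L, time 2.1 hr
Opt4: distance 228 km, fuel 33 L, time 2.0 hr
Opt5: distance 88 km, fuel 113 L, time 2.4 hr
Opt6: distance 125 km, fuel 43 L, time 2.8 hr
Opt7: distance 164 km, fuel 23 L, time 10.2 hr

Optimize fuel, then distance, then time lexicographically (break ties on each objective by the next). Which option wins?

First minimize fuel: best is 23, kept {Opt3, Opt7}.
Then minimize distance: best is 164, kept {Opt3, Opt7}.
Then minimize time: best is 2.1, kept {Opt3}.

Opt3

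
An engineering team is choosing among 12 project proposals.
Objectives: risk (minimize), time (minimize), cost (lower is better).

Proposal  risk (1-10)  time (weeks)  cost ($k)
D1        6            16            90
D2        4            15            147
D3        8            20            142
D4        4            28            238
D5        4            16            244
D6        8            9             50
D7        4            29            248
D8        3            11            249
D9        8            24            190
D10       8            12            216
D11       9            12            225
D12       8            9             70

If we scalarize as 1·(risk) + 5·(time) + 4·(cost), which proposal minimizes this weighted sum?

D1: 1·6 + 5·16 + 4·90 = 446
D2: 1·4 + 5·15 + 4·147 = 667
D3: 1·8 + 5·20 + 4·142 = 676
D4: 1·4 + 5·28 + 4·238 = 1096
D5: 1·4 + 5·16 + 4·244 = 1060
D6: 1·8 + 5·9 + 4·50 = 253
D7: 1·4 + 5·29 + 4·248 = 1141
D8: 1·3 + 5·11 + 4·249 = 1054
D9: 1·8 + 5·24 + 4·190 = 888
D10: 1·8 + 5·12 + 4·216 = 932
D11: 1·9 + 5·12 + 4·225 = 969
D12: 1·8 + 5·9 + 4·70 = 333
Lowest: D6 at 253.

D6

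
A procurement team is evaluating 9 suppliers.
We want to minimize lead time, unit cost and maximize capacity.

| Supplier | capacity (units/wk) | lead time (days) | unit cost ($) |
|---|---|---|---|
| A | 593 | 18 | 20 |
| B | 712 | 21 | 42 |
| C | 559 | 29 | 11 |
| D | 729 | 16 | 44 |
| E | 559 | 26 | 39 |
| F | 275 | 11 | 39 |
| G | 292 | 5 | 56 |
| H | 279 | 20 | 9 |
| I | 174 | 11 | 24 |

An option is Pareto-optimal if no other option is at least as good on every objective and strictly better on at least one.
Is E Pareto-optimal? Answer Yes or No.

A vs E: capacity 593≥559, lead time 18≤26, unit cost 20≤39 — A is at least as good on every objective and strictly better on at least one, so A dominates E.

No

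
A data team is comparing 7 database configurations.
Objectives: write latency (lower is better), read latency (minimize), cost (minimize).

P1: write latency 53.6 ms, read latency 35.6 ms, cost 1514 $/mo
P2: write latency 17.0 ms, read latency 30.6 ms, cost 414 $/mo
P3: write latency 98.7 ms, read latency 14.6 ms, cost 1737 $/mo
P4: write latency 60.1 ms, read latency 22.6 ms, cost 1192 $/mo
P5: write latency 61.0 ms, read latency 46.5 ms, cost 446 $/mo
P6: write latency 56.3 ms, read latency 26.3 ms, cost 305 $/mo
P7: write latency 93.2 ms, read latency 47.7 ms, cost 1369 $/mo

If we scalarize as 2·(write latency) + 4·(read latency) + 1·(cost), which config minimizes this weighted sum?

P6

P1: 2·53.6 + 4·35.6 + 1·1514 = 1763.6
P2: 2·17.0 + 4·30.6 + 1·414 = 570.4
P3: 2·98.7 + 4·14.6 + 1·1737 = 1992.8
P4: 2·60.1 + 4·22.6 + 1·1192 = 1402.6
P5: 2·61.0 + 4·46.5 + 1·446 = 754.0
P6: 2·56.3 + 4·26.3 + 1·305 = 522.8
P7: 2·93.2 + 4·47.7 + 1·1369 = 1746.2
Lowest: P6 at 522.8.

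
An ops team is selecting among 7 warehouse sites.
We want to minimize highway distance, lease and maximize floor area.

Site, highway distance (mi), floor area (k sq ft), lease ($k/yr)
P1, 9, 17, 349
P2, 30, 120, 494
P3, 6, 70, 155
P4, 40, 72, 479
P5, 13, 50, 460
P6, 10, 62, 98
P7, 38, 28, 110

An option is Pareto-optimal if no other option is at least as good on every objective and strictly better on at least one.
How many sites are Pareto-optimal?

P1: dominated by P3 (highway distance 6≤9, floor area 70≥17, lease 155≤349).
P2: not dominated (best floor area).
P3: not dominated (best highway distance).
P4: not dominated.
P5: dominated by P3 (highway distance 6≤13, floor area 70≥50, lease 155≤460).
P6: not dominated (best lease).
P7: dominated by P6 (highway distance 10≤38, floor area 62≥28, lease 98≤110).
Pareto-optimal: P2, P3, P4, P6 → 4.

4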